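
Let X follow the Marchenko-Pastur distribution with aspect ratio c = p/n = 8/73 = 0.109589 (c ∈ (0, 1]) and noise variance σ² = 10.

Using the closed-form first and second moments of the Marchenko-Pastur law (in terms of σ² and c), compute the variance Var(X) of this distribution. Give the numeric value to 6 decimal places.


Recall the MP moments m_1 = E[X] = σ² and m_2 = E[X²] = σ⁴ (1 + c).
m_1 = E[X] = σ² = 10, so m_1² = 100.
m_2 = E[X²] = σ⁴ (1 + c) = 100 · (1 + 0.109589) = 100 · 1.109589 = 110.958904.
(Note m_2 − m_1² simplifies to c · σ⁴ = 0.109589 · 100.)

Var(X) = m_2 − m_1² = 110.958904 − 100 = 10.958904.


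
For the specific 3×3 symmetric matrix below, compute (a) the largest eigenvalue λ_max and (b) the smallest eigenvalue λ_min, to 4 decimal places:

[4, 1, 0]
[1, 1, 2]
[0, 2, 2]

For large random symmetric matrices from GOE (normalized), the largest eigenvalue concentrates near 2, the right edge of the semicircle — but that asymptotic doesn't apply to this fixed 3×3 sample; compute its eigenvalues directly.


Since M is real symmetric, all three eigenvalues are real; they are the roots of det(λI − M) = λ³ − (tr M) λ² + s λ − det M, where s is the sum of the principal 2×2 minors.
tr M = 4 + 1 + 2 = 7.
s = (4·1 − 1²) + (4·2 − 0²) + (1·2 − 2²) = 3 + 8 + (-2) = 9.
det M (expand along row 1) = 4·(-2) − 1·2 + 0·2 = -10.
Characteristic polynomial: λ³ − 7λ² + 9λ + 10 = 0.
Substitute λ = y + (tr M)/3 = y + 2.333333 to remove the quadratic term: y³ + p·y + q = 0 with p = s − (tr M)²/3 = -7.333333 and q = −2(tr M)³/27 + (tr M)·s/3 − det M = 5.592593.
Three real roots ⇒ use the trigonometric (Viète) form: r = 2√(−p/3) = 3.126944, φ = arccos(3q/(p·r)) = arccos(-0.731666) = 2.391559 rad.
y_k = r·cos(φ/3 − 2πk/3) for k = 0, 1, 2 gives y = 2.184865, 0.844861, -3.029726.
λ_k = y_k + 2.333333 gives λ = 4.5182, 3.1782, -0.6964 (check: the sum is 7.0000 = tr M).

Hence λ_max = 4.5182 and λ_min = -0.6964.


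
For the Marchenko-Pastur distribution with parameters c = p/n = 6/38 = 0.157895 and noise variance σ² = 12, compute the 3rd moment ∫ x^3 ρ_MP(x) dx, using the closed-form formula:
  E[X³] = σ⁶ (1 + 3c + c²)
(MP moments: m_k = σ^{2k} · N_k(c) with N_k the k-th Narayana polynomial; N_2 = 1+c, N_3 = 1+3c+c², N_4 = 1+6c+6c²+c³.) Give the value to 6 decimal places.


E[X³] = σ⁶ (1 + 3c + c²) (third MP moment). With σ² = 12 (so σ⁶ = 1728) and c = 6/38 = 0.157895: E[X³] = 1728 · (1 + 3·0.157895 + (0.157895)²) = 1728 · 1.498615.

So E[X^3] = 2589.606648.


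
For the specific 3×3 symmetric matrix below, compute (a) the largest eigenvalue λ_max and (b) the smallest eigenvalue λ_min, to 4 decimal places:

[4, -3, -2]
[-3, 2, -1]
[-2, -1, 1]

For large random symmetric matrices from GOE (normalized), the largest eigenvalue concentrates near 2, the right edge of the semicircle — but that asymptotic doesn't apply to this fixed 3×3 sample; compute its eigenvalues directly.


Since M is real symmetric, all three eigenvalues are real; they are the roots of det(λI − M) = λ³ − (tr M) λ² + s λ − det M, where s is the sum of the principal 2×2 minors.
tr M = 4 + 2 + 1 = 7.
s = (4·2 − (-3)²) + (4·1 − (-2)²) + (2·1 − (-1)²) = -1 + 0 + 1 = 0.
det M (expand along row 1) = 4·1 − (-3)·(-5) + (-2)·7 = -25.
Characteristic polynomial: λ³ − 7λ² + 25 = 0.
Substitute λ = y + (tr M)/3 = y + 2.333333 to remove the quadratic term: y³ + p·y + q = 0 with p = s − (tr M)²/3 = -16.333333 and q = −2(tr M)³/27 + (tr M)·s/3 − det M = -0.407407.
Three real roots ⇒ use the trigonometric (Viète) form: r = 2√(−p/3) = 4.666667, φ = arccos(3q/(p·r)) = arccos(0.016035) = 1.554761 rad.
y_k = r·cos(φ/3 − 2πk/3) for k = 0, 1, 2 gives y = 4.053866, -0.024944, -4.028922.
λ_k = y_k + 2.333333 gives λ = 6.3872, 2.3084, -1.6956 (check: the sum is 7.0000 = tr M).

Hence λ_max = 6.3872 and λ_min = -1.6956.


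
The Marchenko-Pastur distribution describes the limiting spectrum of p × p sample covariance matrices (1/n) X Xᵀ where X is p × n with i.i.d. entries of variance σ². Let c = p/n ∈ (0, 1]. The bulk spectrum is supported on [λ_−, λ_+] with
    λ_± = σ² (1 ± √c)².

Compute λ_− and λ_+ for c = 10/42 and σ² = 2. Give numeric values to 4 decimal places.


c = 10/42 = 0.238095; √c = 0.487950.
λ_− = σ² (1 − √c)² = 2 · (1 − 0.487950)² = 2 · (0.512050)² = 0.524390.
λ_+ = σ² (1 + √c)² = 2 · (1 + 0.487950)² = 2 · (1.487950)² = 4.427991.

Rounded to 4 decimal places: λ_− ≈ 0.5244, λ_+ ≈ 4.4280.


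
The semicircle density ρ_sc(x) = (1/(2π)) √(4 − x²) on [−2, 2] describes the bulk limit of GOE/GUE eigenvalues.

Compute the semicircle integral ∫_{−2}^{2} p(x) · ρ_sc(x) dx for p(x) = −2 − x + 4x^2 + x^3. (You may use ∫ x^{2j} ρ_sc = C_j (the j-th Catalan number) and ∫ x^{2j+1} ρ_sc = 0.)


Write p(x) = Σ a_i x^i, split into monomials and integrate each against ρ_sc separately.
Using ∫ x^{2j} ρ_sc = C_j = (1/(j+1)) C(2j, j) (Catalan numbers) and ∫ x^{2j+1} ρ_sc = 0 (odd monomials vanish by symmetry):
  i = 0 (even): a_0 · C_{0} = -2 · 1 = -2
  i = 1 (odd): ∫ x^1 ρ_sc = 0 (vanishes)
  i = 2 (even): a_2 · C_{1} = 4 · 1 = 4
  i = 3 (odd): ∫ x^3 ρ_sc = 0 (vanishes)

Summing the contributions: ∫_{−2}^{2} p(x) ρ_sc(x) dx = (-2) + 4 = 2.


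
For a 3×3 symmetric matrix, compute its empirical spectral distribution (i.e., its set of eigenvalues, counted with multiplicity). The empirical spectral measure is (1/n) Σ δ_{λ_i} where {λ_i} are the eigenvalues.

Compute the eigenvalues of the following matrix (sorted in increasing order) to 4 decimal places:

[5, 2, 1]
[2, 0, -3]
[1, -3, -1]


Since M is real symmetric, all three eigenvalues are real; they are the roots of det(λI − M) = λ³ − (tr M) λ² + s λ − det M, where s is the sum of the principal 2×2 minors.
tr M = 5 + 0 + (-1) = 4.
s = (5·0 − 2²) + (5·(-1) − 1²) + (0·(-1) − (-3)²) = -4 + (-6) + (-9) = -19.
det M (expand along row 1) = 5·(-9) − 2·1 + 1·(-6) = -53.
Characteristic polynomial: λ³ − 4λ² − 19λ + 53 = 0.
Substitute λ = y + (tr M)/3 = y + 1.333333 to remove the quadratic term: y³ + p·y + q = 0 with p = s − (tr M)²/3 = -24.333333 and q = −2(tr M)³/27 + (tr M)·s/3 − det M = 22.925926.
Three real roots ⇒ use the trigonometric (Viète) form: r = 2√(−p/3) = 5.696002, φ = arccos(3q/(p·r)) = arccos(-0.496222) = 2.090039 rad.
y_k = r·cos(φ/3 − 2πk/3) for k = 0, 1, 2 gives y = 4.368703, 0.980953, -5.349657.
λ_k = y_k + 1.333333 gives λ = 5.7020, 2.3143, -4.0163 (check: the sum is 4.0000 = tr M).

Eigenvalues sorted in increasing order: [-4.0163, 2.3143, 5.7020].


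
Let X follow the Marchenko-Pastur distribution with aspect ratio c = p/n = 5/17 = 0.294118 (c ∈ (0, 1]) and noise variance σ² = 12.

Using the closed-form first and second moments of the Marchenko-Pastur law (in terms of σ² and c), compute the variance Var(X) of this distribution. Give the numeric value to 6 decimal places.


Recall the MP moments m_1 = E[X] = σ² and m_2 = E[X²] = σ⁴ (1 + c).
m_1 = E[X] = σ² = 12, so m_1² = 144.
m_2 = E[X²] = σ⁴ (1 + c) = 144 · (1 + 0.294118) = 144 · 1.294118 = 186.352941.
(Note m_2 − m_1² simplifies to c · σ⁴ = 0.294118 · 144.)

Var(X) = m_2 − m_1² = 186.352941 − 144 = 42.352941.


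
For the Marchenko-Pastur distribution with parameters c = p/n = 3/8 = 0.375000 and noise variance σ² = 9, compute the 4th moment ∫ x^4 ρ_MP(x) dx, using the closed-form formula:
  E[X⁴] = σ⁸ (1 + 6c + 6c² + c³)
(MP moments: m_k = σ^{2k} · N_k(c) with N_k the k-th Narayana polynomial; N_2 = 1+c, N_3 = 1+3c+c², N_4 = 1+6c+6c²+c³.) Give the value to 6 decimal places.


E[X⁴] = σ⁸ (1 + 6c + 6c² + c³) (fourth MP moment). With σ² = 9 (so σ⁸ = 6561) and c = 3/8 = 0.375000: E[X⁴] = 6561 · (1 + 6·0.375000 + 6·(0.375000)² + (0.375000)³) = 6561 · 4.146484.

So E[X^4] = 27205.083984.


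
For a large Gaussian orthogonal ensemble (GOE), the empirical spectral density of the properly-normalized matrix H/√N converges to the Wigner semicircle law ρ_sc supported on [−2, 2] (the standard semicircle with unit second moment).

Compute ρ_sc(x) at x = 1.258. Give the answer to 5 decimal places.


ρ_sc(x) = (1/(2π)) √(4 − x²). With x = 1.258:
  4 − x² = 4 − (1.258)² = 4 − 1.582564 = 2.417436.
  √(4 − x²) = 1.554811.
  1/(2π) = 0.159155.
  ρ_sc(1.258) = 0.159155 · 1.554811 = 0.247456.

Rounded to 5 decimal places: ρ_sc(1.258) ≈ 0.24746.


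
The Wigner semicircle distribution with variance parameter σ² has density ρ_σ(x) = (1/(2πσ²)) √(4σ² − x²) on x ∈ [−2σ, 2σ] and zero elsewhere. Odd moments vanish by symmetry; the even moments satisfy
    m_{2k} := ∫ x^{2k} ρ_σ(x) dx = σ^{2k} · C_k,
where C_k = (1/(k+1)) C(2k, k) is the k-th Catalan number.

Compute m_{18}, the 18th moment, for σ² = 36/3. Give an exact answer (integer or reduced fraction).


By the scaled semicircle moment identity, m_{2k} = σ^{2k} · C_k with k = 9.
C_9 = (1/(k+1)) · C(2k, k) = (1/10) · C(18, 9) = (1/10) · 48620 = 4862.
σ^{2k} = (σ²)^k = (36/3)^9 = 5159780352.

Therefore m_{18} = σ^{18} · C_9 = 5159780352 · 4862 = 25086852071424.


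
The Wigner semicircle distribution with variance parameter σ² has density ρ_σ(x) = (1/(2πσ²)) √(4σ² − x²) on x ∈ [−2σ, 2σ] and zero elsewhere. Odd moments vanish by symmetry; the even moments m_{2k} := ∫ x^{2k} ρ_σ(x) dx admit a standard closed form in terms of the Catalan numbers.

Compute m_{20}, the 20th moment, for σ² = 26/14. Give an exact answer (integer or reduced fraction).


By the scaled semicircle moment identity, m_{2k} = σ^{2k} · C_k with k = 10.
C_10 = (1/(k+1)) · C(2k, k) = (1/11) · C(20, 10) = (1/11) · 184756 = 16796.
σ^{2k} = (σ²)^k = (26/14)^10 = 137858491849/282475249.

Therefore m_{20} = σ^{20} · C_10 = (137858491849/282475249) · 16796 = 2315471229095804/282475249.


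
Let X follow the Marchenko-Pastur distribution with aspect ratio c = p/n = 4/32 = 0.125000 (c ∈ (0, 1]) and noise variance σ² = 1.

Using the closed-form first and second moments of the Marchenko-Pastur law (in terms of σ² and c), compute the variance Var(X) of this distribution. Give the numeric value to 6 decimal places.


Recall the MP moments m_1 = E[X] = σ² and m_2 = E[X²] = σ⁴ (1 + c).
m_1 = E[X] = σ² = 1, so m_1² = 1.
m_2 = E[X²] = σ⁴ (1 + c) = 1 · (1 + 0.125000) = 1 · 1.125000 = 1.125000.
(Note m_2 − m_1² simplifies to c · σ⁴ = 0.125000 · 1.)

Var(X) = m_2 − m_1² = 1.125000 − 1 = 0.125000.


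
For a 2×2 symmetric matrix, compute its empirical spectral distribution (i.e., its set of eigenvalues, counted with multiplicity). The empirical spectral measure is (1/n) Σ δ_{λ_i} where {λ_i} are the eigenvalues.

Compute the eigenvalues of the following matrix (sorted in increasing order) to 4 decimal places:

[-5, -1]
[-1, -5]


Since M is real symmetric, both eigenvalues are real; they are the roots of det(λI − M) = λ² − (tr M) λ + det M.
tr M = -5 + (-5) = -10.
det M = (-5)·(-5) − (-1)² = 25 − 1 = 24.
Characteristic polynomial: λ² + 10λ + 24 = 0.
Discriminant Δ = (tr M)² − 4·det M = 100 − 96 = 4; √Δ = 2.000000.
λ = (tr M ± √Δ)/2 = (-10 ± 2.000000)/2, giving (tr M − √Δ)/2 = -6.0000 and (tr M + √Δ)/2 = -4.0000.

Eigenvalues sorted in increasing order: [-6.0000, -4.0000].


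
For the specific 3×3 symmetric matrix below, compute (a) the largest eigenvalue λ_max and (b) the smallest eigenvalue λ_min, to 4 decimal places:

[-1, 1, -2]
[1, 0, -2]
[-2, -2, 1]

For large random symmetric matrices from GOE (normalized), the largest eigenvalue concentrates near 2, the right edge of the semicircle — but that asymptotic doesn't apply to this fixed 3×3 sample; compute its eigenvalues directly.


Since M is real symmetric, all three eigenvalues are real; they are the roots of det(λI − M) = λ³ − (tr M) λ² + s λ − det M, where s is the sum of the principal 2×2 minors.
tr M = -1 + 0 + 1 = 0.
s = ((-1)·0 − 1²) + ((-1)·1 − (-2)²) + (0·1 − (-2)²) = -1 + (-5) + (-4) = -10.
det M (expand along row 1) = (-1)·(-4) − 1·(-3) + (-2)·(-2) = 11.
Characteristic polynomial: λ³ − 10λ − 11 = 0.
Substitute λ = y + (tr M)/3 = y + 0.000000 to remove the quadratic term: y³ + p·y + q = 0 with p = s − (tr M)²/3 = -10.000000 and q = −2(tr M)³/27 + (tr M)·s/3 − det M = -11.000000.
Three real roots ⇒ use the trigonometric (Viète) form: r = 2√(−p/3) = 3.651484, φ = arccos(3q/(p·r)) = arccos(0.903742) = 0.442364 rad.
y_k = r·cos(φ/3 − 2πk/3) for k = 0, 1, 2 gives y = 3.611859, -1.341325, -2.270534.
λ_k = y_k + 0.000000 gives λ = 3.6119, -1.3413, -2.2705 (check: the sum is 0.0000 = tr M).

Hence λ_max = 3.6119 and λ_min = -2.2705.


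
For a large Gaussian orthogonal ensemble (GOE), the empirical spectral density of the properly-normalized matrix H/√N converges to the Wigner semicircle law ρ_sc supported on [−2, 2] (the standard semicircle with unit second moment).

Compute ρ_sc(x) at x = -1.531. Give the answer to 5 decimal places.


ρ_sc(x) = (1/(2π)) √(4 − x²). With x = -1.531:
  4 − x² = 4 − (-1.531)² = 4 − 2.343961 = 1.656039.
  √(4 − x²) = 1.286872.
  1/(2π) = 0.159155.
  ρ_sc(-1.531) = 0.159155 · 1.286872 = 0.204812.

Rounded to 5 decimal places: ρ_sc(-1.531) ≈ 0.20481.


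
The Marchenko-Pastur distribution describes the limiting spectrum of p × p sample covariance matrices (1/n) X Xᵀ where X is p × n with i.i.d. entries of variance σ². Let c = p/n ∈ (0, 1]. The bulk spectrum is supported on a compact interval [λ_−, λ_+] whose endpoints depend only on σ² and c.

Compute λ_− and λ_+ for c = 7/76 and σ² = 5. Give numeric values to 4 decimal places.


c = 7/76 = 0.092105; √c = 0.303488.
λ_− = σ² (1 − √c)² = 5 · (1 − 0.303488)² = 5 · (0.696512)² = 2.425641.
λ_+ = σ² (1 + √c)² = 5 · (1 + 0.303488)² = 5 · (1.303488)² = 8.495411.

Rounded to 4 decimal places: λ_− ≈ 2.4256, λ_+ ≈ 8.4954.


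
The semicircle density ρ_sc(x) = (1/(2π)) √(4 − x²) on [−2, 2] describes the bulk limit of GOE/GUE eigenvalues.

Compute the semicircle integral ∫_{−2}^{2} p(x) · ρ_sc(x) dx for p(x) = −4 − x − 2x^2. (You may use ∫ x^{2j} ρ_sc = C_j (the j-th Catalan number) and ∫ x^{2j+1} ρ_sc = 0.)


Write p(x) = Σ a_i x^i, split into monomials and integrate each against ρ_sc separately.
Using ∫ x^{2j} ρ_sc = C_j = (1/(j+1)) C(2j, j) (Catalan numbers) and ∫ x^{2j+1} ρ_sc = 0 (odd monomials vanish by symmetry):
  i = 0 (even): a_0 · C_{0} = -4 · 1 = -4
  i = 1 (odd): ∫ x^1 ρ_sc = 0 (vanishes)
  i = 2 (even): a_2 · C_{1} = -2 · 1 = -2

Summing the contributions: ∫_{−2}^{2} p(x) ρ_sc(x) dx = (-4) + (-2) = -6.


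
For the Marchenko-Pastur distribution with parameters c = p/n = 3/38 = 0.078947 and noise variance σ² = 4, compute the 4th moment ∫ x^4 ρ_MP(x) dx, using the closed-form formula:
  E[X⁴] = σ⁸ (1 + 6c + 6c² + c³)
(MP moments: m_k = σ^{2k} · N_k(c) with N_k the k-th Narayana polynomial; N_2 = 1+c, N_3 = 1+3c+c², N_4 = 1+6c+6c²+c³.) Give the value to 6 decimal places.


E[X⁴] = σ⁸ (1 + 6c + 6c² + c³) (fourth MP moment). With σ² = 4 (so σ⁸ = 256) and c = 3/38 = 0.078947: E[X⁴] = 256 · (1 + 6·0.078947 + 6·(0.078947)² + (0.078947)³) = 256 · 1.511572.

So E[X^4] = 386.962531.


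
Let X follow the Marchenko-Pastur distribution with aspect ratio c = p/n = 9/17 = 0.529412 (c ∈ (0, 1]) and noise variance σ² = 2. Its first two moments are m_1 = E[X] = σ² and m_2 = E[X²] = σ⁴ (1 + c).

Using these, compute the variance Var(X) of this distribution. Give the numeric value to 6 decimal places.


m_1 = E[X] = σ² = 2, so m_1² = 4.
m_2 = E[X²] = σ⁴ (1 + c) = 4 · (1 + 0.529412) = 4 · 1.529412 = 6.117647.
(Note m_2 − m_1² simplifies to c · σ⁴ = 0.529412 · 4.)

Var(X) = m_2 − m_1² = 6.117647 − 4 = 2.117647.


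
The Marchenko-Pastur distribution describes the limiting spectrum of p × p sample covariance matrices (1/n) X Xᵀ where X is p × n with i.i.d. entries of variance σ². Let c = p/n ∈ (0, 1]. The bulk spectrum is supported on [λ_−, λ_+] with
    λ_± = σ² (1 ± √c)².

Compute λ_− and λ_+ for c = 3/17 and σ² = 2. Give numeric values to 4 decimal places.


c = 3/17 = 0.176471; √c = 0.420084.
λ_− = σ² (1 − √c)² = 2 · (1 − 0.420084)² = 2 · (0.579916)² = 0.672605.
λ_+ = σ² (1 + √c)² = 2 · (1 + 0.420084)² = 2 · (1.420084)² = 4.033277.

Rounded to 4 decimal places: λ_− ≈ 0.6726, λ_+ ≈ 4.0333.


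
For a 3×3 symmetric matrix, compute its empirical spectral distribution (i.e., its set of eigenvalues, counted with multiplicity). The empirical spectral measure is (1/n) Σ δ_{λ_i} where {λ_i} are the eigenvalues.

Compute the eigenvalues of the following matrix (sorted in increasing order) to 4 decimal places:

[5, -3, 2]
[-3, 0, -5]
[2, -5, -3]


Since M is real symmetric, all three eigenvalues are real; they are the roots of det(λI − M) = λ³ − (tr M) λ² + s λ − det M, where s is the sum of the principal 2×2 minors.
tr M = 5 + 0 + (-3) = 2.
s = (5·0 − (-3)²) + (5·(-3) − 2²) + (0·(-3) − (-5)²) = -9 + (-19) + (-25) = -53.
det M (expand along row 1) = 5·(-25) − (-3)·19 + 2·15 = -38.
Characteristic polynomial: λ³ − 2λ² − 53λ + 38 = 0.
Substitute λ = y + (tr M)/3 = y + 0.666667 to remove the quadratic term: y³ + p·y + q = 0 with p = s − (tr M)²/3 = -54.333333 and q = −2(tr M)³/27 + (tr M)·s/3 − det M = 2.074074.
Three real roots ⇒ use the trigonometric (Viète) form: r = 2√(−p/3) = 8.511430, φ = arccos(3q/(p·r)) = arccos(-0.013455) = 1.584252 rad.
y_k = r·cos(φ/3 − 2πk/3) for k = 0, 1, 2 gives y = 7.351954, 0.038174, -7.390128.
λ_k = y_k + 0.666667 gives λ = 8.0186, 0.7048, -6.7235 (check: the sum is 2.0000 = tr M).

Eigenvalues sorted in increasing order: [-6.7235, 0.7048, 8.0186].


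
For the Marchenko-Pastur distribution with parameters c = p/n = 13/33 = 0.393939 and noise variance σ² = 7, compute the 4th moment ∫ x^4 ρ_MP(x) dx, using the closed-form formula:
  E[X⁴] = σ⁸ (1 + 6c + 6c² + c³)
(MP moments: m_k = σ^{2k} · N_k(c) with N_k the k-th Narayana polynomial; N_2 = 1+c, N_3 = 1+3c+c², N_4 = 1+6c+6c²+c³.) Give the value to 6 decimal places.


E[X⁴] = σ⁸ (1 + 6c + 6c² + c³) (fourth MP moment). With σ² = 7 (so σ⁸ = 2401) and c = 13/33 = 0.393939: E[X⁴] = 2401 · (1 + 6·0.393939 + 6·(0.393939)² + (0.393939)³) = 2401 · 4.355901.

So E[X^4] = 10458.517350.


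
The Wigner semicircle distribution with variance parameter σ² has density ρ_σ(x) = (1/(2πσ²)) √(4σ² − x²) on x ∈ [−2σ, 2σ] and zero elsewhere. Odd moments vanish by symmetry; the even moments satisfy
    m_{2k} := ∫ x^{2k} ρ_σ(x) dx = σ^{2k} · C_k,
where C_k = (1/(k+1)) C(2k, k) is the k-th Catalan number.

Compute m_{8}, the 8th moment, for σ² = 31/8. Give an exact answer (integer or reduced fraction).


By the scaled semicircle moment identity, m_{2k} = σ^{2k} · C_k with k = 4.
C_4 = (1/(k+1)) · C(2k, k) = (1/5) · C(8, 4) = (1/5) · 70 = 14.
σ^{2k} = (σ²)^k = (31/8)^4 = 923521/4096.

Therefore m_{8} = σ^{8} · C_4 = (923521/4096) · 14 = 6464647/2048.


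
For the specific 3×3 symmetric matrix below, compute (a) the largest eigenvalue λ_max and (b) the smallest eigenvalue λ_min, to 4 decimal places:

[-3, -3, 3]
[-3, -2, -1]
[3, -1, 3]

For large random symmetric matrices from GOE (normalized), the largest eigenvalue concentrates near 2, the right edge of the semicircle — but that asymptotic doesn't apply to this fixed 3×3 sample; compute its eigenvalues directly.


Since M is real symmetric, all three eigenvalues are real; they are the roots of det(λI − M) = λ³ − (tr M) λ² + s λ − det M, where s is the sum of the principal 2×2 minors.
tr M = -3 + (-2) + 3 = -2.
s = ((-3)·(-2) − (-3)²) + ((-3)·3 − 3²) + ((-2)·3 − (-1)²) = -3 + (-18) + (-7) = -28.
det M (expand along row 1) = (-3)·(-7) − (-3)·(-6) + 3·9 = 30.
Characteristic polynomial: λ³ + 2λ² − 28λ − 30 = 0.
Substitute λ = y + (tr M)/3 = y − 0.666667 to remove the quadratic term: y³ + p·y + q = 0 with p = s − (tr M)²/3 = -29.333333 and q = −2(tr M)³/27 + (tr M)·s/3 − det M = -10.740741.
Three real roots ⇒ use the trigonometric (Viète) form: r = 2√(−p/3) = 6.253888, φ = arccos(3q/(p·r)) = arccos(0.175648) = 1.394232 rad.
y_k = r·cos(φ/3 − 2πk/3) for k = 0, 1, 2 gives y = 5.590577, -0.367859, -5.222719.
λ_k = y_k − 0.666667 gives λ = 4.9239, -1.0345, -5.8894 (check: the sum is -2.0000 = tr M).

Hence λ_max = 4.9239 and λ_min = -5.8894.


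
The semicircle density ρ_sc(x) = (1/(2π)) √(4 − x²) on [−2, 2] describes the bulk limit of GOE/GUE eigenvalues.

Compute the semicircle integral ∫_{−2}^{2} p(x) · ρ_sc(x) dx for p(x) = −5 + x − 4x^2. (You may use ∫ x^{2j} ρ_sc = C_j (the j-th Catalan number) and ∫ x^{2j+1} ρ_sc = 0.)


Write p(x) = Σ a_i x^i, split into monomials and integrate each against ρ_sc separately.
Using ∫ x^{2j} ρ_sc = C_j = (1/(j+1)) C(2j, j) (Catalan numbers) and ∫ x^{2j+1} ρ_sc = 0 (odd monomials vanish by symmetry):
  i = 0 (even): a_0 · C_{0} = -5 · 1 = -5
  i = 1 (odd): ∫ x^1 ρ_sc = 0 (vanishes)
  i = 2 (even): a_2 · C_{1} = -4 · 1 = -4

Summing the contributions: ∫_{−2}^{2} p(x) ρ_sc(x) dx = (-5) + (-4) = -9.


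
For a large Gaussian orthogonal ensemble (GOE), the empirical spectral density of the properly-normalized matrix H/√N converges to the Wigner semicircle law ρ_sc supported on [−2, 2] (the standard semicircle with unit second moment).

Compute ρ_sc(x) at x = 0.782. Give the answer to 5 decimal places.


ρ_sc(x) = (1/(2π)) √(4 − x²). With x = 0.782:
  4 − x² = 4 − (0.782)² = 4 − 0.611524 = 3.388476.
  √(4 − x²) = 1.840781.
  1/(2π) = 0.159155.
  ρ_sc(0.782) = 0.159155 · 1.840781 = 0.292969.

Rounded to 5 decimal places: ρ_sc(0.782) ≈ 0.29297.


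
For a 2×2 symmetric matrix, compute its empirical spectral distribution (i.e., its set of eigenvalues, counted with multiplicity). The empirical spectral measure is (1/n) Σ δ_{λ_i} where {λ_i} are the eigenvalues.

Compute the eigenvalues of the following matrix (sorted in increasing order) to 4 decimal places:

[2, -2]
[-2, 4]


Since M is real symmetric, both eigenvalues are real; they are the roots of det(λI − M) = λ² − (tr M) λ + det M.
tr M = 2 + 4 = 6.
det M = 2·4 − (-2)² = 8 − 4 = 4.
Characteristic polynomial: λ² − 6λ + 4 = 0.
Discriminant Δ = (tr M)² − 4·det M = 36 − 16 = 20; √Δ = 4.472136.
λ = (tr M ± √Δ)/2 = (6 ± 4.472136)/2, giving (tr M − √Δ)/2 = 0.7639 and (tr M + √Δ)/2 = 5.2361.

Eigenvalues sorted in increasing order: [0.7639, 5.2361].


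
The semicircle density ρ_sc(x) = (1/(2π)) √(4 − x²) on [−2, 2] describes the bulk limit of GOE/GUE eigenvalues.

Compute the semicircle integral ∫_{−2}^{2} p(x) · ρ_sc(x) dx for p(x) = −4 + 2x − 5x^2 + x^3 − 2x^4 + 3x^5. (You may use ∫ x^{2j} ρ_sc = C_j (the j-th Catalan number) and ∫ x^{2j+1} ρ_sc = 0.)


Write p(x) = Σ a_i x^i, split into monomials and integrate each against ρ_sc separately.
Using ∫ x^{2j} ρ_sc = C_j = (1/(j+1)) C(2j, j) (Catalan numbers) and ∫ x^{2j+1} ρ_sc = 0 (odd monomials vanish by symmetry):
  i = 0 (even): a_0 · C_{0} = -4 · 1 = -4
  i = 1 (odd): ∫ x^1 ρ_sc = 0 (vanishes)
  i = 2 (even): a_2 · C_{1} = -5 · 1 = -5
  i = 3 (odd): ∫ x^3 ρ_sc = 0 (vanishes)
  i = 4 (even): a_4 · C_{2} = -2 · 2 = -4
  i = 5 (odd): ∫ x^5 ρ_sc = 0 (vanishes)

Summing the contributions: ∫_{−2}^{2} p(x) ρ_sc(x) dx = (-4) + (-5) + (-4) = -13.


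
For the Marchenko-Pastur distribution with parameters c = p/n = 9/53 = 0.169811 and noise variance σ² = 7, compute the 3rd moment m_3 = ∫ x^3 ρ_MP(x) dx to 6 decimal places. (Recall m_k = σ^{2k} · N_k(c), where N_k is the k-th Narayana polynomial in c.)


E[X³] = σ⁶ (1 + 3c + c²) (third MP moment). With σ² = 7 (so σ⁶ = 343) and c = 9/53 = 0.169811: E[X³] = 343 · (1 + 3·0.169811 + (0.169811)²) = 343 · 1.538270.

So E[X^3] = 527.626557.


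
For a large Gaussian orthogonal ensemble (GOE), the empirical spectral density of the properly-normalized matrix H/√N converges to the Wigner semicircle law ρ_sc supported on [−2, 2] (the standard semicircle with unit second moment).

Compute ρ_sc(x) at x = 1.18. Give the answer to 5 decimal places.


ρ_sc(x) = (1/(2π)) √(4 − x²). With x = 1.18:
  4 − x² = 4 − (1.18)² = 4 − 1.392400 = 2.607600.
  √(4 − x²) = 1.614806.
  1/(2π) = 0.159155.
  ρ_sc(1.18) = 0.159155 · 1.614806 = 0.257004.

Rounded to 5 decimal places: ρ_sc(1.18) ≈ 0.25700.


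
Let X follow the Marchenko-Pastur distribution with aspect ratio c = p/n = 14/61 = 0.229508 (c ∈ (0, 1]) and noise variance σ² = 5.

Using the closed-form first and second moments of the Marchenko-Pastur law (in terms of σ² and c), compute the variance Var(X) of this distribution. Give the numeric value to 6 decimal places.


Recall the MP moments m_1 = E[X] = σ² and m_2 = E[X²] = σ⁴ (1 + c).
m_1 = E[X] = σ² = 5, so m_1² = 25.
m_2 = E[X²] = σ⁴ (1 + c) = 25 · (1 + 0.229508) = 25 · 1.229508 = 30.737705.
(Note m_2 − m_1² simplifies to c · σ⁴ = 0.229508 · 25.)

Var(X) = m_2 − m_1² = 30.737705 − 25 = 5.737705.


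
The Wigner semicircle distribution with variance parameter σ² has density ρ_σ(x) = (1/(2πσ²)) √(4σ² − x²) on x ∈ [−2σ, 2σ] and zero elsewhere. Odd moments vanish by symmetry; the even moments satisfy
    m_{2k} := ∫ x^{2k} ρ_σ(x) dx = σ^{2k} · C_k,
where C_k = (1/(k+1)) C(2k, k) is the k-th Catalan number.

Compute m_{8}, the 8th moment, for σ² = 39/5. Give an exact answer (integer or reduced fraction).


By the scaled semicircle moment identity, m_{2k} = σ^{2k} · C_k with k = 4.
C_4 = (1/(k+1)) · C(2k, k) = (1/5) · C(8, 4) = (1/5) · 70 = 14.
σ^{2k} = (σ²)^k = (39/5)^4 = 2313441/625.

Therefore m_{8} = σ^{8} · C_4 = (2313441/625) · 14 = 32388174/625.


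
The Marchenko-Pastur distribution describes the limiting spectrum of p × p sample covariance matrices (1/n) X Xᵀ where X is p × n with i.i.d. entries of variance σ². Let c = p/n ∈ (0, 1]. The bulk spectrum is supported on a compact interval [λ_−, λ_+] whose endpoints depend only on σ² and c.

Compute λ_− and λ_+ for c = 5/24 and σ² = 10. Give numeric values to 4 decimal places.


c = 5/24 = 0.208333; √c = 0.456435.
λ_− = σ² (1 − √c)² = 10 · (1 − 0.456435)² = 10 · (0.543565)² = 2.954624.
λ_+ = σ² (1 + √c)² = 10 · (1 + 0.456435)² = 10 · (1.456435)² = 21.212043.

Rounded to 4 decimal places: λ_− ≈ 2.9546, λ_+ ≈ 21.2120.


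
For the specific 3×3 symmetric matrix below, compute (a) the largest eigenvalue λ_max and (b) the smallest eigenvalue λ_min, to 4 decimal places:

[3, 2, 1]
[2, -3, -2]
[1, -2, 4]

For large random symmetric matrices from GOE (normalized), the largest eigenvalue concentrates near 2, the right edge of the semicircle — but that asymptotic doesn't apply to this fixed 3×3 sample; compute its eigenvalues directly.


Since M is real symmetric, all three eigenvalues are real; they are the roots of det(λI − M) = λ³ − (tr M) λ² + s λ − det M, where s is the sum of the principal 2×2 minors.
tr M = 3 + (-3) + 4 = 4.
s = (3·(-3) − 2²) + (3·4 − 1²) + ((-3)·4 − (-2)²) = -13 + 11 + (-16) = -18.
det M (expand along row 1) = 3·(-16) − 2·10 + 1·(-1) = -69.
Characteristic polynomial: λ³ − 4λ² − 18λ + 69 = 0.
Substitute λ = y + (tr M)/3 = y + 1.333333 to remove the quadratic term: y³ + p·y + q = 0 with p = s − (tr M)²/3 = -23.333333 and q = −2(tr M)³/27 + (tr M)·s/3 − det M = 40.259259.
Three real roots ⇒ use the trigonometric (Viète) form: r = 2√(−p/3) = 5.577734, φ = arccos(3q/(p·r)) = arccos(-0.928010) = 2.759831 rad.
y_k = r·cos(φ/3 − 2πk/3) for k = 0, 1, 2 gives y = 3.379354, 2.153279, -5.532633.
λ_k = y_k + 1.333333 gives λ = 4.7127, 3.4866, -4.1993 (check: the sum is 4.0000 = tr M).

Hence λ_max = 4.7127 and λ_min = -4.1993.


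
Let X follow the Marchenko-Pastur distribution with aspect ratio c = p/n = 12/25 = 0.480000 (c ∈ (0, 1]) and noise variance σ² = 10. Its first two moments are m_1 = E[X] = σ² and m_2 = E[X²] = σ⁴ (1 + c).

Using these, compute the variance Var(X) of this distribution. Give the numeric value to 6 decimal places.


m_1 = E[X] = σ² = 10, so m_1² = 100.
m_2 = E[X²] = σ⁴ (1 + c) = 100 · (1 + 0.480000) = 100 · 1.480000 = 148.000000.
(Note m_2 − m_1² simplifies to c · σ⁴ = 0.480000 · 100.)

Var(X) = m_2 − m_1² = 148.000000 − 100 = 48.000000.


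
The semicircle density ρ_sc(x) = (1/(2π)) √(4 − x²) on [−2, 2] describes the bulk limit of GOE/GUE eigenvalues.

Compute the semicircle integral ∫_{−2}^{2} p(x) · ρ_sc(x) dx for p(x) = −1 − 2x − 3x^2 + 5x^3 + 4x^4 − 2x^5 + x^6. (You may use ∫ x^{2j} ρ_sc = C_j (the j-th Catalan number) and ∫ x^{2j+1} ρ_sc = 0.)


Write p(x) = Σ a_i x^i, split into monomials and integrate each against ρ_sc separately.
Using ∫ x^{2j} ρ_sc = C_j = (1/(j+1)) C(2j, j) (Catalan numbers) and ∫ x^{2j+1} ρ_sc = 0 (odd monomials vanish by symmetry):
  i = 0 (even): a_0 · C_{0} = -1 · 1 = -1
  i = 1 (odd): ∫ x^1 ρ_sc = 0 (vanishes)
  i = 2 (even): a_2 · C_{1} = -3 · 1 = -3
  i = 3 (odd): ∫ x^3 ρ_sc = 0 (vanishes)
  i = 4 (even): a_4 · C_{2} = 4 · 2 = 8
  i = 5 (odd): ∫ x^5 ρ_sc = 0 (vanishes)
  i = 6 (even): a_6 · C_{3} = 1 · 5 = 5

Summing the contributions: ∫_{−2}^{2} p(x) ρ_sc(x) dx = (-1) + (-3) + 8 + 5 = 9.


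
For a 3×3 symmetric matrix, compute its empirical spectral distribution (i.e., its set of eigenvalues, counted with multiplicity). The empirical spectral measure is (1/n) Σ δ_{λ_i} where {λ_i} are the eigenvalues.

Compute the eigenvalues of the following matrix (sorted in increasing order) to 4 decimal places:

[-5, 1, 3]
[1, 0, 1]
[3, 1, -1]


Since M is real symmetric, all three eigenvalues are real; they are the roots of det(λI − M) = λ³ − (tr M) λ² + s λ − det M, where s is the sum of the principal 2×2 minors.
tr M = -5 + 0 + (-1) = -6.
s = ((-5)·0 − 1²) + ((-5)·(-1) − 3²) + (0·(-1) − 1²) = -1 + (-4) + (-1) = -6.
det M (expand along row 1) = (-5)·(-1) − 1·(-4) + 3·1 = 12.
Characteristic polynomial: λ³ + 6λ² − 6λ − 12 = 0.
Substitute λ = y + (tr M)/3 = y − 2.000000 to remove the quadratic term: y³ + p·y + q = 0 with p = s − (tr M)²/3 = -18.000000 and q = −2(tr M)³/27 + (tr M)·s/3 − det M = 16.000000.
Three real roots ⇒ use the trigonometric (Viète) form: r = 2√(−p/3) = 4.898979, φ = arccos(3q/(p·r)) = arccos(-0.544331) = 2.146388 rad.
y_k = r·cos(φ/3 − 2πk/3) for k = 0, 1, 2 gives y = 3.697700, 0.934181, -4.631881.
λ_k = y_k − 2.000000 gives λ = 1.6977, -1.0658, -6.6319 (check: the sum is -6.0000 = tr M).

Eigenvalues sorted in increasing order: [-6.6319, -1.0658, 1.6977].


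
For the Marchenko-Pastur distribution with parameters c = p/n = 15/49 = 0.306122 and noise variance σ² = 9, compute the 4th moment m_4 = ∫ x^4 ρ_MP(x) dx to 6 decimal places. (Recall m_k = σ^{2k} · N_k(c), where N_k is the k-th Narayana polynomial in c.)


E[X⁴] = σ⁸ (1 + 6c + 6c² + c³) (fourth MP moment). With σ² = 9 (so σ⁸ = 6561) and c = 15/49 = 0.306122: E[X⁴] = 6561 · (1 + 6·0.306122 + 6·(0.306122)² + (0.306122)³) = 6561 · 3.427687.

So E[X^4] = 22489.057315.


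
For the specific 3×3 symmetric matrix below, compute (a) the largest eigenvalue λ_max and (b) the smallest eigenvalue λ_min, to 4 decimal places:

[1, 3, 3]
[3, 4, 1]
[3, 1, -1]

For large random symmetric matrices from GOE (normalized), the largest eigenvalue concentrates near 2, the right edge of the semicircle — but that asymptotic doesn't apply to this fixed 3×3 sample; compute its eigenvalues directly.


Since M is real symmetric, all three eigenvalues are real; they are the roots of det(λI − M) = λ³ − (tr M) λ² + s λ − det M, where s is the sum of the principal 2×2 minors.
tr M = 1 + 4 + (-1) = 4.
s = (1·4 − 3²) + (1·(-1) − 3²) + (4·(-1) − 1²) = -5 + (-10) + (-5) = -20.
det M (expand along row 1) = 1·(-5) − 3·(-6) + 3·(-9) = -14.
Characteristic polynomial: λ³ − 4λ² − 20λ + 14 = 0.
Substitute λ = y + (tr M)/3 = y + 1.333333 to remove the quadratic term: y³ + p·y + q = 0 with p = s − (tr M)²/3 = -25.333333 and q = −2(tr M)³/27 + (tr M)·s/3 − det M = -17.407407.
Three real roots ⇒ use the trigonometric (Viète) form: r = 2√(−p/3) = 5.811865, φ = arccos(3q/(p·r)) = arccos(0.354689) = 1.208215 rad.
y_k = r·cos(φ/3 − 2πk/3) for k = 0, 1, 2 gives y = 5.346865, -0.700716, -4.646149.
λ_k = y_k + 1.333333 gives λ = 6.6802, 0.6326, -3.3128 (check: the sum is 4.0000 = tr M).

Hence λ_max = 6.6802 and λ_min = -3.3128.


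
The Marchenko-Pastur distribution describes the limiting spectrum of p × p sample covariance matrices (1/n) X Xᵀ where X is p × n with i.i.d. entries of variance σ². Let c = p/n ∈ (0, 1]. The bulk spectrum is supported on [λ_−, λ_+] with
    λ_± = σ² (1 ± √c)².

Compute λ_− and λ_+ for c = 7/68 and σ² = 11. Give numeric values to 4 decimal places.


c = 7/68 = 0.102941; √c = 0.320844.
λ_− = σ² (1 − √c)² = 11 · (1 − 0.320844)² = 11 · (0.679156)² = 5.073775.
λ_+ = σ² (1 + √c)² = 11 · (1 + 0.320844)² = 11 · (1.320844)² = 19.190931.

Rounded to 4 decimal places: λ_− ≈ 5.0738, λ_+ ≈ 19.1909.


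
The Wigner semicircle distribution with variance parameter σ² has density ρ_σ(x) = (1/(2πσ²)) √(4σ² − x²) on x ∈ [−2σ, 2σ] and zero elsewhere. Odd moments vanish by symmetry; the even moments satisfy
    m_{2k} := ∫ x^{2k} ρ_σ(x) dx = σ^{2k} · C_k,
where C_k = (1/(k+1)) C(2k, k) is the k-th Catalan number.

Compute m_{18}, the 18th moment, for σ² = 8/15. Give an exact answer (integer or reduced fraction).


By the scaled semicircle moment identity, m_{2k} = σ^{2k} · C_k with k = 9.
C_9 = (1/(k+1)) · C(2k, k) = (1/10) · C(18, 9) = (1/10) · 48620 = 4862.
σ^{2k} = (σ²)^k = (8/15)^9 = 134217728/38443359375.

Therefore m_{18} = σ^{18} · C_9 = (134217728/38443359375) · 4862 = 652566593536/38443359375.


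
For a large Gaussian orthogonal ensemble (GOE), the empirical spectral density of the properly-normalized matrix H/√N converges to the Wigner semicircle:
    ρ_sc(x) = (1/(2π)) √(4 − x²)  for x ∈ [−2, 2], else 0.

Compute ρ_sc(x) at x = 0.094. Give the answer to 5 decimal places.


ρ_sc(x) = (1/(2π)) √(4 − x²). With x = 0.094:
  4 − x² = 4 − (0.094)² = 4 − 0.008836 = 3.991164.
  √(4 − x²) = 1.997790.
  1/(2π) = 0.159155.
  ρ_sc(0.094) = 0.159155 · 1.997790 = 0.317958.

Rounded to 5 decimal places: ρ_sc(0.094) ≈ 0.31796.


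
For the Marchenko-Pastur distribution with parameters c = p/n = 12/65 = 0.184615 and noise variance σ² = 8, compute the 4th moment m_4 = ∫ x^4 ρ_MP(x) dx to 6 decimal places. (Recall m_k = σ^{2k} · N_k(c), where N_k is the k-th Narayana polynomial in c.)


E[X⁴] = σ⁸ (1 + 6c + 6c² + c³) (fourth MP moment). With σ² = 8 (so σ⁸ = 4096) and c = 12/65 = 0.184615: E[X⁴] = 4096 · (1 + 6·0.184615 + 6·(0.184615)² + (0.184615)³) = 4096 · 2.318482.

So E[X^4] = 9496.500493.


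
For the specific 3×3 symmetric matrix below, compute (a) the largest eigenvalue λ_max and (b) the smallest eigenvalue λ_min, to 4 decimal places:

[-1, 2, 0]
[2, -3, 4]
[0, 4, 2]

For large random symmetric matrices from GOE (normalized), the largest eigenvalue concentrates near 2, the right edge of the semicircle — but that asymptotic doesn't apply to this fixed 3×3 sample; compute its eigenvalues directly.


Since M is real symmetric, all three eigenvalues are real; they are the roots of det(λI − M) = λ³ − (tr M) λ² + s λ − det M, where s is the sum of the principal 2×2 minors.
tr M = -1 + (-3) + 2 = -2.
s = ((-1)·(-3) − 2²) + ((-1)·2 − 0²) + ((-3)·2 − 4²) = -1 + (-2) + (-22) = -25.
det M (expand along row 1) = (-1)·(-22) − 2·4 + 0·8 = 14.
Characteristic polynomial: λ³ + 2λ² − 25λ − 14 = 0.
Substitute λ = y + (tr M)/3 = y − 0.666667 to remove the quadratic term: y³ + p·y + q = 0 with p = s − (tr M)²/3 = -26.333333 and q = −2(tr M)³/27 + (tr M)·s/3 − det M = 3.259259.
Three real roots ⇒ use the trigonometric (Viète) form: r = 2√(−p/3) = 5.925463, φ = arccos(3q/(p·r)) = arccos(-0.062663) = 1.633501 rad.
y_k = r·cos(φ/3 − 2πk/3) for k = 0, 1, 2 gives y = 5.068560, 0.123841, -5.192401.
λ_k = y_k − 0.666667 gives λ = 4.4019, -0.5428, -5.8591 (check: the sum is -2.0000 = tr M).

Hence λ_max = 4.4019 and λ_min = -5.8591.


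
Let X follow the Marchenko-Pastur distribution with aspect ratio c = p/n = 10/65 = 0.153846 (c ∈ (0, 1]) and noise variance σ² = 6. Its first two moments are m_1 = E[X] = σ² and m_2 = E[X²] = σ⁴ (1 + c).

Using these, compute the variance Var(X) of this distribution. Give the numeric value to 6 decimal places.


m_1 = E[X] = σ² = 6, so m_1² = 36.
m_2 = E[X²] = σ⁴ (1 + c) = 36 · (1 + 0.153846) = 36 · 1.153846 = 41.538462.
(Note m_2 − m_1² simplifies to c · σ⁴ = 0.153846 · 36.)

Var(X) = m_2 − m_1² = 41.538462 − 36 = 5.538462.


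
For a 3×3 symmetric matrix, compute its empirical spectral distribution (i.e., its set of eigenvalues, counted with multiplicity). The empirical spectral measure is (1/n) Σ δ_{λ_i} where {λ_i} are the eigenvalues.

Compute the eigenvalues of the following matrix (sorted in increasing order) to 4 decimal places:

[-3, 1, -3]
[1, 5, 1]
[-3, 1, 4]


Since M is real symmetric, all three eigenvalues are real; they are the roots of det(λI − M) = λ³ − (tr M) λ² + s λ − det M, where s is the sum of the principal 2×2 minors.
tr M = -3 + 5 + 4 = 6.
s = ((-3)·5 − 1²) + ((-3)·4 − (-3)²) + (5·4 − 1²) = -16 + (-21) + 19 = -18.
det M (expand along row 1) = (-3)·19 − 1·7 + (-3)·16 = -112.
Characteristic polynomial: λ³ − 6λ² − 18λ + 112 = 0.
Substitute λ = y + (tr M)/3 = y + 2.000000 to remove the quadratic term: y³ + p·y + q = 0 with p = s − (tr M)²/3 = -30.000000 and q = −2(tr M)³/27 + (tr M)·s/3 − det M = 60.000000.
Three real roots ⇒ use the trigonometric (Viète) form: r = 2√(−p/3) = 6.324555, φ = arccos(3q/(p·r)) = arccos(-0.948683) = 2.819842 rad.
y_k = r·cos(φ/3 − 2πk/3) for k = 0, 1, 2 gives y = 3.730416, 2.557800, -6.288216.
λ_k = y_k + 2.000000 gives λ = 5.7304, 4.5578, -4.2882 (check: the sum is 6.0000 = tr M).

Eigenvalues sorted in increasing order: [-4.2882, 4.5578, 5.7304].


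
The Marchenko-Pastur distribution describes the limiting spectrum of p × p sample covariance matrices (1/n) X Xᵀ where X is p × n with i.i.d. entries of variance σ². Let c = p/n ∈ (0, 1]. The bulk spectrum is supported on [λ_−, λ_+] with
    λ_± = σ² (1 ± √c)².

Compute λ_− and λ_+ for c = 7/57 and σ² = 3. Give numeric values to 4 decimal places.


c = 7/57 = 0.122807; √c = 0.350438.
λ_− = σ² (1 − √c)² = 3 · (1 − 0.350438)² = 3 · (0.649562)² = 1.265791.
λ_+ = σ² (1 + √c)² = 3 · (1 + 0.350438)² = 3 · (1.350438)² = 5.471051.

Rounded to 4 decimal places: λ_− ≈ 1.2658, λ_+ ≈ 5.4711.


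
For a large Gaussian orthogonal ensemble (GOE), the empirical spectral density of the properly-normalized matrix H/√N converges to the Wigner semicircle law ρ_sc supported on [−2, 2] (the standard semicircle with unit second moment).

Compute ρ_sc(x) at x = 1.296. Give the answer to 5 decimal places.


ρ_sc(x) = (1/(2π)) √(4 − x²). With x = 1.296:
  4 − x² = 4 − (1.296)² = 4 − 1.679616 = 2.320384.
  √(4 − x²) = 1.523281.
  1/(2π) = 0.159155.
  ρ_sc(1.296) = 0.159155 · 1.523281 = 0.242438.

Rounded to 5 decimal places: ρ_sc(1.296) ≈ 0.24244.
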